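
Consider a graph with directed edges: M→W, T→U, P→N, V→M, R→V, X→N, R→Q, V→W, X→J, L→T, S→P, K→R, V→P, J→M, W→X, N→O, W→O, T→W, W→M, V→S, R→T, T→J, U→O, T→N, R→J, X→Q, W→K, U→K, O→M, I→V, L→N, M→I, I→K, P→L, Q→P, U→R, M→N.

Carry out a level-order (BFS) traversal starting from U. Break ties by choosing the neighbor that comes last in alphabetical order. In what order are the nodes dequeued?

Visit U; enqueue R, O, K → queue [R, O, K]
Visit R; enqueue V, T, Q, J → queue [O, K, V, T, Q, J]
Visit O; enqueue M → queue [K, V, T, Q, J, M]
Visit K → queue [V, T, Q, J, M]
Visit V; enqueue W, S, P → queue [T, Q, J, M, W, S, P]
Visit T; enqueue N → queue [Q, J, M, W, S, P, N]
Visit Q → queue [J, M, W, S, P, N]
Visit J → queue [M, W, S, P, N]
Visit M; enqueue I → queue [W, S, P, N, I]
Visit W; enqueue X → queue [S, P, N, I, X]
Visit S → queue [P, N, I, X]
Visit P; enqueue L → queue [N, I, X, L]
Visit N → queue [I, X, L]
Visit I → queue [X, L]
Visit X → queue [L]
Visit L → queue []

U R O K V T Q J M W S P N I X L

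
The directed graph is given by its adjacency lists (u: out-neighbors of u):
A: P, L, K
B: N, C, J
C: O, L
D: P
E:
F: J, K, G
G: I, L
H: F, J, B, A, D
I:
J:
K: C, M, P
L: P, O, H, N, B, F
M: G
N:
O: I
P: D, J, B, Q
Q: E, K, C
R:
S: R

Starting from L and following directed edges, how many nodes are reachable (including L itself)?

17

BFS from L visits: L, P, O, H, N, B, F, D, J, Q, I, A, C, K, G, E, M
Reachable nodes: 17 of 19 total.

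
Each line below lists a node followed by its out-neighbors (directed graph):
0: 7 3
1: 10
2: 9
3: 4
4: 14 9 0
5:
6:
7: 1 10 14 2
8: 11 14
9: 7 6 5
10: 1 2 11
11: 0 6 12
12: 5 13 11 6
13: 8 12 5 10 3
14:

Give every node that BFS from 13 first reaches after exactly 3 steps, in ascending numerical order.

0, 9

Level 0: 13
Level 1: 3, 5, 8, 10, 12
Level 2: 1, 2, 4, 6, 11, 14
Level 3: 0, 9
Level 4: 7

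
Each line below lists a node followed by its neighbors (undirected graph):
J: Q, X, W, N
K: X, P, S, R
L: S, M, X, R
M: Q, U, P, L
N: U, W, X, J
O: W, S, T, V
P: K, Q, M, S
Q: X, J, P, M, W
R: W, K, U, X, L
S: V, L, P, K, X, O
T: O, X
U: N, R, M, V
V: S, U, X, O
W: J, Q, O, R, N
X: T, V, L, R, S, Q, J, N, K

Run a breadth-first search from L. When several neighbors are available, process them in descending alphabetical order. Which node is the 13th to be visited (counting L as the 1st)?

Visit L; enqueue X, S, R, M → queue [X, S, R, M]
Visit X; enqueue V, T, Q, N, K, J → queue [S, R, M, V, T, Q, N, K, J]
Visit S; enqueue P, O → queue [R, M, V, T, Q, N, K, J, P, O]
Visit R; enqueue W, U → queue [M, V, T, Q, N, K, J, P, O, W, U]
Visit M → queue [V, T, Q, N, K, J, P, O, W, U]
Visit V → queue [T, Q, N, K, J, P, O, W, U]
Visit T → queue [Q, N, K, J, P, O, W, U]
Visit Q → queue [N, K, J, P, O, W, U]
Visit N → queue [K, J, P, O, W, U]
Visit K → queue [J, P, O, W, U]
Visit J → queue [P, O, W, U]
Visit P → queue [O, W, U]
Visit O → queue [W, U]
Visit W → queue [U]
Visit U → queue []

Visit order: L, X, S, R, M, V, T, Q, N, K, J, P, O, W, U

O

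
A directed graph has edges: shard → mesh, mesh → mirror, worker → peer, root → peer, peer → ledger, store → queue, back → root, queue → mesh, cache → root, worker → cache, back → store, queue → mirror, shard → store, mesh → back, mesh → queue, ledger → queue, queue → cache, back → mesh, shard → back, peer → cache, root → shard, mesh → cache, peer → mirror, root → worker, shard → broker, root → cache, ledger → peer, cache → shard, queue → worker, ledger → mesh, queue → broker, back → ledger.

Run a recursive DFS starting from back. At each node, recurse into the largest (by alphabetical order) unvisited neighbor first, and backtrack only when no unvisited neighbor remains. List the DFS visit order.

back, store, queue, worker, peer, mirror, ledger, mesh, cache, shard, broker, root

Visit back
back → store
store → queue
queue → worker
worker → peer
peer → mirror
peer → ledger
ledger → mesh
mesh → cache
cache → shard
shard → broker
cache → root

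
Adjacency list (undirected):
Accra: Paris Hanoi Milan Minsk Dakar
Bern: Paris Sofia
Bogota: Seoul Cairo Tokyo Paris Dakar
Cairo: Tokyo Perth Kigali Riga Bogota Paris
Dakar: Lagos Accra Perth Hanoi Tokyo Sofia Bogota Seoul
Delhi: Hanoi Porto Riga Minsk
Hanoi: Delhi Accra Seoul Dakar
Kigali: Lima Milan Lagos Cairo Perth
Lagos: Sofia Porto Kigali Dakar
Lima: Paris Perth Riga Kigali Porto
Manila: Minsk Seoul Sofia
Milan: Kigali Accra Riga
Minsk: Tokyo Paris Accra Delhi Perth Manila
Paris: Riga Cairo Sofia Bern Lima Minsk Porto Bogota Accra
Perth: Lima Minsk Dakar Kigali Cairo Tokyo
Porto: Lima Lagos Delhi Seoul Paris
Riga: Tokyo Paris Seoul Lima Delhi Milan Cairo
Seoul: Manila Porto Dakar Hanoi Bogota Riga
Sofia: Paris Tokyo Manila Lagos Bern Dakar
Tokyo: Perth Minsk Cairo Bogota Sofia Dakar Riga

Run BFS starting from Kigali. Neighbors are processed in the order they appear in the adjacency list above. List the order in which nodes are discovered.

Visit Kigali; enqueue Lima, Milan, Lagos, Cairo, Perth → queue [Lima, Milan, Lagos, Cairo, Perth]
Visit Lima; enqueue Paris, Riga, Porto → queue [Milan, Lagos, Cairo, Perth, Paris, Riga, Porto]
Visit Milan; enqueue Accra → queue [Lagos, Cairo, Perth, Paris, Riga, Porto, Accra]
Visit Lagos; enqueue Sofia, Dakar → queue [Cairo, Perth, Paris, Riga, Porto, Accra, Sofia, Dakar]
Visit Cairo; enqueue Tokyo, Bogota → queue [Perth, Paris, Riga, Porto, Accra, Sofia, Dakar, Tokyo, Bogota]
Visit Perth; enqueue Minsk → queue [Paris, Riga, Porto, Accra, Sofia, Dakar, Tokyo, Bogota, Minsk]
Visit Paris; enqueue Bern → queue [Riga, Porto, Accra, Sofia, Dakar, Tokyo, Bogota, Minsk, Bern]
Visit Riga; enqueue Seoul, Delhi → queue [Porto, Accra, Sofia, Dakar, Tokyo, Bogota, Minsk, Bern, Seoul, Delhi]
Visit Porto → queue [Accra, Sofia, Dakar, Tokyo, Bogota, Minsk, Bern, Seoul, Delhi]
Visit Accra; enqueue Hanoi → queue [Sofia, Dakar, Tokyo, Bogota, Minsk, Bern, Seoul, Delhi, Hanoi]
Visit Sofia; enqueue Manila → queue [Dakar, Tokyo, Bogota, Minsk, Bern, Seoul, Delhi, Hanoi, Manila]
Visit Dakar → queue [Tokyo, Bogota, Minsk, Bern, Seoul, Delhi, Hanoi, Manila]
Visit Tokyo → queue [Bogota, Minsk, Bern, Seoul, Delhi, Hanoi, Manila]
Visit Bogota → queue [Minsk, Bern, Seoul, Delhi, Hanoi, Manila]
Visit Minsk → queue [Bern, Seoul, Delhi, Hanoi, Manila]
Visit Bern → queue [Seoul, Delhi, Hanoi, Manila]
Visit Seoul → queue [Delhi, Hanoi, Manila]
Visit Delhi → queue [Hanoi, Manila]
Visit Hanoi → queue [Manila]
Visit Manila → queue []

Kigali → Lima → Milan → Lagos → Cairo → Perth → Paris → Riga → Porto → Accra → Sofia → Dakar → Tokyo → Bogota → Minsk → Bern → Seoul → Delhi → Hanoi → Manila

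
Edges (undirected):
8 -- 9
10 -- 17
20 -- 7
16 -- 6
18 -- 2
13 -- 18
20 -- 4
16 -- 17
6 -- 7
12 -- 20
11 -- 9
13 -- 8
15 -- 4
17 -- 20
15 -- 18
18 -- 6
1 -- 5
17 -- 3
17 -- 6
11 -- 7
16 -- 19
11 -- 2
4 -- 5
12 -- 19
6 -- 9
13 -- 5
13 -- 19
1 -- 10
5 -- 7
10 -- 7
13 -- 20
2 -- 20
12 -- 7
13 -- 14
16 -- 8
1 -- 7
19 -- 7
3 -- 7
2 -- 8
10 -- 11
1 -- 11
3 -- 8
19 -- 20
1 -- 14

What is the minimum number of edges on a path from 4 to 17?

Level 0: 4
Level 1: 5, 15, 20
Level 2: 1, 2, 7, 12, 13, 17, 18, 19
Level 3: 3, 6, 8, 10, 11, 14, 16
Level 4: 9
17 first appears at level 2.

2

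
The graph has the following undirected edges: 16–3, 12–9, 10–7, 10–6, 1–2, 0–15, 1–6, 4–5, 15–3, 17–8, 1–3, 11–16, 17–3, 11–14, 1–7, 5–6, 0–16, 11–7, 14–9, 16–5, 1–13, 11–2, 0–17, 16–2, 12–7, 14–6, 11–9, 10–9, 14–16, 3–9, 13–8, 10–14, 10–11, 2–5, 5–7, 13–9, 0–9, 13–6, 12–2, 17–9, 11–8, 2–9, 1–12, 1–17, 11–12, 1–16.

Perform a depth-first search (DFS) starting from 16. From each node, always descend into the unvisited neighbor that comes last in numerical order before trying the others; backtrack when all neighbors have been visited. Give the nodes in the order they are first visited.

16 14 11 12 9 17 8 13 6 10 7 5 4 2 1 3 15 0

Visit 16
16 → 14
14 → 11
11 → 12
12 → 9
9 → 17
17 → 8
8 → 13
13 → 6
6 → 10
10 → 7
7 → 5
5 → 4
5 → 2
2 → 1
1 → 3
3 → 15
15 → 0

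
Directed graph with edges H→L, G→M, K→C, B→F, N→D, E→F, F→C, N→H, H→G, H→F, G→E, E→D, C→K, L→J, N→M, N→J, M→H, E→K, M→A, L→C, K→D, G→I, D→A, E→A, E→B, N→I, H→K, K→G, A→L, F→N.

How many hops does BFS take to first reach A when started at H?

3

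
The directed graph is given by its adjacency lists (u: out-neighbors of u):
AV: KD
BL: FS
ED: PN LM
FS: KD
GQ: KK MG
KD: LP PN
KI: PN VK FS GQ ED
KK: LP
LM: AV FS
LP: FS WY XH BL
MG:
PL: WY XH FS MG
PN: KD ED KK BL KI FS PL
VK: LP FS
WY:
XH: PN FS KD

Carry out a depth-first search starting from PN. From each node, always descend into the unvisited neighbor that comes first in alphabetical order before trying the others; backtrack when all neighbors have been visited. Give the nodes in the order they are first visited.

PN, BL, FS, KD, LP, WY, XH, ED, LM, AV, KI, GQ, KK, MG, VK, PL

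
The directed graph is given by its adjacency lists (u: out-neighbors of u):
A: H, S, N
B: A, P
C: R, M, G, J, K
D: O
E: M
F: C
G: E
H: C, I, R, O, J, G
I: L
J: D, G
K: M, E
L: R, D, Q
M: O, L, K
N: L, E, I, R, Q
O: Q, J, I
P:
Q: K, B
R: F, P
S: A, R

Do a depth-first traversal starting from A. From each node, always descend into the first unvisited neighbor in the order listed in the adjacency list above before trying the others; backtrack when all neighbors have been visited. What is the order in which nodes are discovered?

A → H → C → R → F → P → M → O → Q → K → E → B → J → D → G → I → L → S → N

Visit A
A → H
H → C
C → R
R → F
R → P
C → M
M → O
O → Q
Q → K
K → E
Q → B
O → J
J → D
J → G
O → I
I → L
A → S
A → N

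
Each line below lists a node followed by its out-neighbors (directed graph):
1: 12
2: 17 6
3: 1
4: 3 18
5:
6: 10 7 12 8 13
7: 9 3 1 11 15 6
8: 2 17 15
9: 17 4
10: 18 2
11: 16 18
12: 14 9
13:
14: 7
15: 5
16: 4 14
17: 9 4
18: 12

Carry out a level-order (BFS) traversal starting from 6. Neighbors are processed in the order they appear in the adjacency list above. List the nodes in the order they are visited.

6 -> 10 -> 7 -> 12 -> 8 -> 13 -> 18 -> 2 -> 9 -> 3 -> 1 -> 11 -> 15 -> 14 -> 17 -> 4 -> 16 -> 5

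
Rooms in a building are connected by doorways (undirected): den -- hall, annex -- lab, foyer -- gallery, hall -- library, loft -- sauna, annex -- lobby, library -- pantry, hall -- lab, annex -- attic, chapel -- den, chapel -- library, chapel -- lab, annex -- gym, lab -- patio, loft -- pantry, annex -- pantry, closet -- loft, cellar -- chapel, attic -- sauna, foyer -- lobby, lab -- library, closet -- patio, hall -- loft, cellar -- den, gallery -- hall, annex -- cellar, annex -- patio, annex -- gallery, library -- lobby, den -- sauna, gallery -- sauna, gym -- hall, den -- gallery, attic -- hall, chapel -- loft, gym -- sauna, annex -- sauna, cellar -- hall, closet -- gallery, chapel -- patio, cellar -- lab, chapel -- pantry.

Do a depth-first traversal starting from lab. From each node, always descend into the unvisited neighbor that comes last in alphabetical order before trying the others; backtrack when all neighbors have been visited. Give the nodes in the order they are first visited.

Visit lab
lab → patio
patio → closet
closet → loft
loft → sauna
sauna → gym
gym → hall
hall → library
library → pantry
pantry → chapel
chapel → den
den → gallery
gallery → foyer
foyer → lobby
lobby → annex
annex → cellar
annex → attic

lab, patio, closet, loft, sauna, gym, hall, library, pantry, chapel, den, gallery, foyer, lobby, annex, cellar, attic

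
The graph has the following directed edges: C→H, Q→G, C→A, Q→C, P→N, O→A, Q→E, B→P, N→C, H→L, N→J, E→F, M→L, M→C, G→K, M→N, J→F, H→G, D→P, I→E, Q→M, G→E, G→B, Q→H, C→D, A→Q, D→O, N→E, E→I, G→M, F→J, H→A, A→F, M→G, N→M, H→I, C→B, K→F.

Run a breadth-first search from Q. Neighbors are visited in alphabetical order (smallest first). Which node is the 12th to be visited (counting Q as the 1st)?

Visit Q; enqueue C, E, G, H, M → queue [C, E, G, H, M]
Visit C; enqueue A, B, D → queue [E, G, H, M, A, B, D]
Visit E; enqueue F, I → queue [G, H, M, A, B, D, F, I]
Visit G; enqueue K → queue [H, M, A, B, D, F, I, K]
Visit H; enqueue L → queue [M, A, B, D, F, I, K, L]
Visit M; enqueue N → queue [A, B, D, F, I, K, L, N]
Visit A → queue [B, D, F, I, K, L, N]
Visit B; enqueue P → queue [D, F, I, K, L, N, P]
Visit D; enqueue O → queue [F, I, K, L, N, P, O]
Visit F; enqueue J → queue [I, K, L, N, P, O, J]
Visit I → queue [K, L, N, P, O, J]
Visit K → queue [L, N, P, O, J]
Visit L → queue [N, P, O, J]
Visit N → queue [P, O, J]
Visit P → queue [O, J]
Visit O → queue [J]
Visit J → queue []

Visit order: Q, C, E, G, H, M, A, B, D, F, I, K, L, N, P, O, J

K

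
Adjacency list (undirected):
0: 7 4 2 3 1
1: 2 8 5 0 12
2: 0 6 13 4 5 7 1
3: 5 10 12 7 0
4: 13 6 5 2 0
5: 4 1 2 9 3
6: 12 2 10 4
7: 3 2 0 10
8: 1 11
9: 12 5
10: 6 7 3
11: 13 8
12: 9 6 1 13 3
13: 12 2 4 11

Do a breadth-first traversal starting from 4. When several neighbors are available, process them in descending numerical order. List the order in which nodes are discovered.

Visit 4; enqueue 13, 6, 5, 2, 0 → queue [13, 6, 5, 2, 0]
Visit 13; enqueue 12, 11 → queue [6, 5, 2, 0, 12, 11]
Visit 6; enqueue 10 → queue [5, 2, 0, 12, 11, 10]
Visit 5; enqueue 9, 3, 1 → queue [2, 0, 12, 11, 10, 9, 3, 1]
Visit 2; enqueue 7 → queue [0, 12, 11, 10, 9, 3, 1, 7]
Visit 0 → queue [12, 11, 10, 9, 3, 1, 7]
Visit 12 → queue [11, 10, 9, 3, 1, 7]
Visit 11; enqueue 8 → queue [10, 9, 3, 1, 7, 8]
Visit 10 → queue [9, 3, 1, 7, 8]
Visit 9 → queue [3, 1, 7, 8]
Visit 3 → queue [1, 7, 8]
Visit 1 → queue [7, 8]
Visit 7 → queue [8]
Visit 8 → queue []

4 → 13 → 6 → 5 → 2 → 0 → 12 → 11 → 10 → 9 → 3 → 1 → 7 → 8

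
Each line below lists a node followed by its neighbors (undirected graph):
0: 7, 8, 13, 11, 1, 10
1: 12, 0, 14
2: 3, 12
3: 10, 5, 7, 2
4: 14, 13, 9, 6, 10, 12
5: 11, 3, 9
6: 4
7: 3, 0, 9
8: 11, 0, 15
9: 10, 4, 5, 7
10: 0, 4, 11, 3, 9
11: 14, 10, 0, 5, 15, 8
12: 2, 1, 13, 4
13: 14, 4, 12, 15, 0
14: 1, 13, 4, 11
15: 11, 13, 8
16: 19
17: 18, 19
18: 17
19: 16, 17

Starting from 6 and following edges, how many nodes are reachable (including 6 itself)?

BFS from 6 visits: 6, 4, 9, 10, 12, 13, 14, 5, 7, 0, 3, 11, 1, 2, 15, 8
Reachable nodes: 16 of 20 total.

16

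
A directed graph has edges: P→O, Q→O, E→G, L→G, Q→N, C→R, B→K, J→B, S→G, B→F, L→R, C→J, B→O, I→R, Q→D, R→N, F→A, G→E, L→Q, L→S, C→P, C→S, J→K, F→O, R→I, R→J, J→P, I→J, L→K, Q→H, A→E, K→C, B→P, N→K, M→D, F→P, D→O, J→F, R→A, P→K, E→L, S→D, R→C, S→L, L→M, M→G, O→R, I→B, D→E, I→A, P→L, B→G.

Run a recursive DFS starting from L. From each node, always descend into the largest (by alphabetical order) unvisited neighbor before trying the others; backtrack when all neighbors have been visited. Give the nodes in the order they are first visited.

L -> S -> G -> E -> D -> O -> R -> N -> K -> C -> P -> J -> F -> A -> B -> I -> Q -> H -> M

Visit L
L → S
S → G
G → E
S → D
D → O
O → R
R → N
N → K
K → C
C → P
C → J
J → F
F → A
J → B
R → I
L → Q
Q → H
L → M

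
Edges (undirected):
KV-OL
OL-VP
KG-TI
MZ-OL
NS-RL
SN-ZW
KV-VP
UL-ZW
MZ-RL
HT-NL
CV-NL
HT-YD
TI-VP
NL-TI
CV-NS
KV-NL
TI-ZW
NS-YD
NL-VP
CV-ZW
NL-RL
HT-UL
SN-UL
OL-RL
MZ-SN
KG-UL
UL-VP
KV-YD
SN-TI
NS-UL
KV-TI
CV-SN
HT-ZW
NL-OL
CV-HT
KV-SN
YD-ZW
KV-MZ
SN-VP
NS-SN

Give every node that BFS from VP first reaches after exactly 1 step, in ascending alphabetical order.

KV, NL, OL, SN, TI, UL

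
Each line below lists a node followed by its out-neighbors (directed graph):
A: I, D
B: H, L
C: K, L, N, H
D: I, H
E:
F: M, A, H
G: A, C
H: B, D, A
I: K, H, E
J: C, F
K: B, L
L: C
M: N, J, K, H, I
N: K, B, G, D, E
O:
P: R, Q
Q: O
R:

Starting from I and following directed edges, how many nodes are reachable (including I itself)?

BFS from I visits: I, K, H, E, L, B, D, A, C, N, G
Reachable nodes: 11 of 18 total.

11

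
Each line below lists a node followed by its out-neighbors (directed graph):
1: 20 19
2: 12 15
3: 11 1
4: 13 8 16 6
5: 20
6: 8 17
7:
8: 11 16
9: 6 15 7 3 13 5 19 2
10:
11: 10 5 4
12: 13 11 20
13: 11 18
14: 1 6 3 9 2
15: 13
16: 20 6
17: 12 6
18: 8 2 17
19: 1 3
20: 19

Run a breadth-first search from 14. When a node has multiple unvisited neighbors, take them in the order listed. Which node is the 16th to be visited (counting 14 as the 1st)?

12

Visit 14; enqueue 1, 6, 3, 9, 2 → queue [1, 6, 3, 9, 2]
Visit 1; enqueue 20, 19 → queue [6, 3, 9, 2, 20, 19]
Visit 6; enqueue 8, 17 → queue [3, 9, 2, 20, 19, 8, 17]
Visit 3; enqueue 11 → queue [9, 2, 20, 19, 8, 17, 11]
Visit 9; enqueue 15, 7, 13, 5 → queue [2, 20, 19, 8, 17, 11, 15, 7, 13, 5]
Visit 2; enqueue 12 → queue [20, 19, 8, 17, 11, 15, 7, 13, 5, 12]
Visit 20 → queue [19, 8, 17, 11, 15, 7, 13, 5, 12]
Visit 19 → queue [8, 17, 11, 15, 7, 13, 5, 12]
Visit 8; enqueue 16 → queue [17, 11, 15, 7, 13, 5, 12, 16]
Visit 17 → queue [11, 15, 7, 13, 5, 12, 16]
Visit 11; enqueue 10, 4 → queue [15, 7, 13, 5, 12, 16, 10, 4]
Visit 15 → queue [7, 13, 5, 12, 16, 10, 4]
Visit 7 → queue [13, 5, 12, 16, 10, 4]
Visit 13; enqueue 18 → queue [5, 12, 16, 10, 4, 18]
Visit 5 → queue [12, 16, 10, 4, 18]
Visit 12 → queue [16, 10, 4, 18]
Visit 16 → queue [10, 4, 18]
Visit 10 → queue [4, 18]
Visit 4 → queue [18]
Visit 18 → queue []

Visit order: 14, 1, 6, 3, 9, 2, 20, 19, 8, 17, 11, 15, 7, 13, 5, 12, 16, 10, 4, 18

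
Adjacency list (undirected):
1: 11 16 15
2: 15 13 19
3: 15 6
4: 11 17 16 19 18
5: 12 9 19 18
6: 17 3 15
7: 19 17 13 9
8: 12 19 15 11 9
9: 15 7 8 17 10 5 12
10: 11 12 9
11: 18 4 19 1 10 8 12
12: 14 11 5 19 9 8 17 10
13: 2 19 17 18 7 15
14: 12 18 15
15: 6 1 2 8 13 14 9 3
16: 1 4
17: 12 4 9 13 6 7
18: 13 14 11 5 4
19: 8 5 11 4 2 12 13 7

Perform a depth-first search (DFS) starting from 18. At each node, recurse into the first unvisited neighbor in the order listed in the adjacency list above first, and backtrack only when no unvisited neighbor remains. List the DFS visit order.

18 -> 13 -> 2 -> 15 -> 6 -> 17 -> 12 -> 14 -> 11 -> 4 -> 16 -> 1 -> 19 -> 8 -> 9 -> 7 -> 10 -> 5 -> 3

Visit 18
18 → 13
13 → 2
2 → 15
15 → 6
6 → 17
17 → 12
12 → 14
12 → 11
11 → 4
4 → 16
16 → 1
4 → 19
19 → 8
8 → 9
9 → 7
9 → 10
9 → 5
6 → 3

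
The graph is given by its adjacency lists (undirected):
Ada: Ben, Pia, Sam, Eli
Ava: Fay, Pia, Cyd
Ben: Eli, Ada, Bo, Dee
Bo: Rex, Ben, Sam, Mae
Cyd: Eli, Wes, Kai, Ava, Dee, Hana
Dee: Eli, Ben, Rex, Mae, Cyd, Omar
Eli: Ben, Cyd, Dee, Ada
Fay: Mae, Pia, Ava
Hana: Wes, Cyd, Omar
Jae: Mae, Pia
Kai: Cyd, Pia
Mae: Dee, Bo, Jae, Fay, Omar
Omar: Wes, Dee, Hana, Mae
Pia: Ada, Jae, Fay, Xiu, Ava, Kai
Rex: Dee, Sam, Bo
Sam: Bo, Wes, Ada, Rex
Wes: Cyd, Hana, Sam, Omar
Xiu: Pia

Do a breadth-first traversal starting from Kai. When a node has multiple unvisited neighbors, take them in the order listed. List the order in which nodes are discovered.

Kai → Cyd → Pia → Eli → Wes → Ava → Dee → Hana → Ada → Jae → Fay → Xiu → Ben → Sam → Omar → Rex → Mae → Bo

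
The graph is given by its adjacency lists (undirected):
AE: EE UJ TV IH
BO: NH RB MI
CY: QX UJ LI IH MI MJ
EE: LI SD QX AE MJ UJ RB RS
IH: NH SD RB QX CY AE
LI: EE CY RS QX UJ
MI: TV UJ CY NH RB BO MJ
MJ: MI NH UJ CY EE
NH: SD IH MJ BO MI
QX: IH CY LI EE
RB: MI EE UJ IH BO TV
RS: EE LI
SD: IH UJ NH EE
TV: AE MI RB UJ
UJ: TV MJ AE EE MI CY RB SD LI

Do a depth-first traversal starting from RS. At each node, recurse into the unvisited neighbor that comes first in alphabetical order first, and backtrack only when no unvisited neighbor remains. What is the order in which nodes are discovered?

RS EE AE IH CY LI QX UJ MI BO NH MJ SD RB TV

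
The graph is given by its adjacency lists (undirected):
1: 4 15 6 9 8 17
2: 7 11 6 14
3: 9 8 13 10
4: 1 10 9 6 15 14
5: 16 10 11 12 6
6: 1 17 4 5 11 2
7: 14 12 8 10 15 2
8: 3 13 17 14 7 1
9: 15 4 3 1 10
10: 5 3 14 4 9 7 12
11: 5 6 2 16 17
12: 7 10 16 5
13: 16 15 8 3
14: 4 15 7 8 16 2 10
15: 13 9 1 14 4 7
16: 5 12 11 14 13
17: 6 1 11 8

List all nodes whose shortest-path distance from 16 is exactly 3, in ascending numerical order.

Level 0: 16
Level 1: 5, 11, 12, 13, 14
Level 2: 2, 3, 4, 6, 7, 8, 10, 15, 17
Level 3: 1, 9

1, 9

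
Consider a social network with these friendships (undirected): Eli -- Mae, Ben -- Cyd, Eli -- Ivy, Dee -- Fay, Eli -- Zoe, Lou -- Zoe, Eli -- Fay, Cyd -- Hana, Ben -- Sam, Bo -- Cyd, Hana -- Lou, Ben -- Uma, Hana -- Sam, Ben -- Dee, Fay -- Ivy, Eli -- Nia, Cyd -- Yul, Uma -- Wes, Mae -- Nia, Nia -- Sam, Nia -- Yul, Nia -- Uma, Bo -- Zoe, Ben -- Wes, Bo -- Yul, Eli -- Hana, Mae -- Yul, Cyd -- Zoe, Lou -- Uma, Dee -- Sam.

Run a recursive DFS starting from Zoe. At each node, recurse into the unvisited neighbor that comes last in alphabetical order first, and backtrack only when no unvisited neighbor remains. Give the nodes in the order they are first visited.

Visit Zoe
Zoe → Lou
Lou → Uma
Uma → Wes
Wes → Ben
Ben → Sam
Sam → Nia
Nia → Yul
Yul → Mae
Mae → Eli
Eli → Ivy
Ivy → Fay
Fay → Dee
Eli → Hana
Hana → Cyd
Cyd → Bo

Zoe → Lou → Uma → Wes → Ben → Sam → Nia → Yul → Mae → Eli → Ivy → Fay → Dee → Hana → Cyd → Bo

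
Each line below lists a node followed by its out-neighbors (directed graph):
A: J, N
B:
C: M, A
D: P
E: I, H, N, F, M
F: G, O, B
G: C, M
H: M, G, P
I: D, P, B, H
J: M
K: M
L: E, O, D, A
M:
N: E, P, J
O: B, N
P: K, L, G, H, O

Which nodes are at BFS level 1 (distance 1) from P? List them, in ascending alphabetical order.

G, H, K, L, O

Level 0: P
Level 1: G, H, K, L, O
Level 2: A, B, C, D, E, M, N
Level 3: F, I, J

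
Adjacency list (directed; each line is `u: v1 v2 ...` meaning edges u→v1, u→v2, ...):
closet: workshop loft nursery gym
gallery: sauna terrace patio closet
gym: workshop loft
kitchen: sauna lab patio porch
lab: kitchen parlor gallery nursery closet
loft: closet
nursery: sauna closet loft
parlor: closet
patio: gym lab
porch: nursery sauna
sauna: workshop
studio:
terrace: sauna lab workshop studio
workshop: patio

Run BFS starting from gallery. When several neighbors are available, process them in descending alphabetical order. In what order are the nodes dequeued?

gallery -> terrace -> sauna -> patio -> closet -> workshop -> studio -> lab -> gym -> nursery -> loft -> parlor -> kitchen -> porch

Visit gallery; enqueue terrace, sauna, patio, closet → queue [terrace, sauna, patio, closet]
Visit terrace; enqueue workshop, studio, lab → queue [sauna, patio, closet, workshop, studio, lab]
Visit sauna → queue [patio, closet, workshop, studio, lab]
Visit patio; enqueue gym → queue [closet, workshop, studio, lab, gym]
Visit closet; enqueue nursery, loft → queue [workshop, studio, lab, gym, nursery, loft]
Visit workshop → queue [studio, lab, gym, nursery, loft]
Visit studio → queue [lab, gym, nursery, loft]
Visit lab; enqueue parlor, kitchen → queue [gym, nursery, loft, parlor, kitchen]
Visit gym → queue [nursery, loft, parlor, kitchen]
Visit nursery → queue [loft, parlor, kitchen]
Visit loft → queue [parlor, kitchen]
Visit parlor → queue [kitchen]
Visit kitchen; enqueue porch → queue [porch]
Visit porch → queue []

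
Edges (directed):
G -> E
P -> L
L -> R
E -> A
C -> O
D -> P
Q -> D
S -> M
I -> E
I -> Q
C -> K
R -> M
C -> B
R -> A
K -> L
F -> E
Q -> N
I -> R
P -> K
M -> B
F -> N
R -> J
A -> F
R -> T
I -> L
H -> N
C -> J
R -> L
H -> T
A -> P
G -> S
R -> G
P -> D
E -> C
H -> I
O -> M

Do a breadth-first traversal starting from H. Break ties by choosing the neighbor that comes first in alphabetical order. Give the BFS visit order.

Visit H; enqueue I, N, T → queue [I, N, T]
Visit I; enqueue E, L, Q, R → queue [N, T, E, L, Q, R]
Visit N → queue [T, E, L, Q, R]
Visit T → queue [E, L, Q, R]
Visit E; enqueue A, C → queue [L, Q, R, A, C]
Visit L → queue [Q, R, A, C]
Visit Q; enqueue D → queue [R, A, C, D]
Visit R; enqueue G, J, M → queue [A, C, D, G, J, M]
Visit A; enqueue F, P → queue [C, D, G, J, M, F, P]
Visit C; enqueue B, K, O → queue [D, G, J, M, F, P, B, K, O]
Visit D → queue [G, J, M, F, P, B, K, O]
Visit G; enqueue S → queue [J, M, F, P, B, K, O, S]
Visit J → queue [M, F, P, B, K, O, S]
Visit M → queue [F, P, B, K, O, S]
Visit F → queue [P, B, K, O, S]
Visit P → queue [B, K, O, S]
Visit B → queue [K, O, S]
Visit K → queue [O, S]
Visit O → queue [S]
Visit S → queue []

H, I, N, T, E, L, Q, R, A, C, D, G, J, M, F, P, B, K, O, S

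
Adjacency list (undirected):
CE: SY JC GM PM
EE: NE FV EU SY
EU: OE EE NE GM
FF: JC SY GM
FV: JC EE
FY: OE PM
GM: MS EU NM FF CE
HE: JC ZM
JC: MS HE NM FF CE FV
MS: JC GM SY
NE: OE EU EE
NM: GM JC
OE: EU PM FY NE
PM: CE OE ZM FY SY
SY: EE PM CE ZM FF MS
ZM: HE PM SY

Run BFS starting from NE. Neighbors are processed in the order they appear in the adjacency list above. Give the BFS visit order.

Visit NE; enqueue OE, EU, EE → queue [OE, EU, EE]
Visit OE; enqueue PM, FY → queue [EU, EE, PM, FY]
Visit EU; enqueue GM → queue [EE, PM, FY, GM]
Visit EE; enqueue FV, SY → queue [PM, FY, GM, FV, SY]
Visit PM; enqueue CE, ZM → queue [FY, GM, FV, SY, CE, ZM]
Visit FY → queue [GM, FV, SY, CE, ZM]
Visit GM; enqueue MS, NM, FF → queue [FV, SY, CE, ZM, MS, NM, FF]
Visit FV; enqueue JC → queue [SY, CE, ZM, MS, NM, FF, JC]
Visit SY → queue [CE, ZM, MS, NM, FF, JC]
Visit CE → queue [ZM, MS, NM, FF, JC]
Visit ZM; enqueue HE → queue [MS, NM, FF, JC, HE]
Visit MS → queue [NM, FF, JC, HE]
Visit NM → queue [FF, JC, HE]
Visit FF → queue [JC, HE]
Visit JC → queue [HE]
Visit HE → queue []

NE, OE, EU, EE, PM, FY, GM, FV, SY, CE, ZM, MS, NM, FF, JC, HE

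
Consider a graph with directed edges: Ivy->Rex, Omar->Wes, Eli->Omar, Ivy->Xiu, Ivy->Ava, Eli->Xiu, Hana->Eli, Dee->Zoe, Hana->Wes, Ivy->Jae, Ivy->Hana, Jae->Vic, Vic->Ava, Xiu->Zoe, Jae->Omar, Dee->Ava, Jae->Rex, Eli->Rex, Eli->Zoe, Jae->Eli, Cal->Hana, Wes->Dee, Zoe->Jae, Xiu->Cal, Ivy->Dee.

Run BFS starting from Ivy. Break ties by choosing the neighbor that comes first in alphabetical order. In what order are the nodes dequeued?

Ivy -> Ava -> Dee -> Hana -> Jae -> Rex -> Xiu -> Zoe -> Eli -> Wes -> Omar -> Vic -> Cal

Visit Ivy; enqueue Ava, Dee, Hana, Jae, Rex, Xiu → queue [Ava, Dee, Hana, Jae, Rex, Xiu]
Visit Ava → queue [Dee, Hana, Jae, Rex, Xiu]
Visit Dee; enqueue Zoe → queue [Hana, Jae, Rex, Xiu, Zoe]
Visit Hana; enqueue Eli, Wes → queue [Jae, Rex, Xiu, Zoe, Eli, Wes]
Visit Jae; enqueue Omar, Vic → queue [Rex, Xiu, Zoe, Eli, Wes, Omar, Vic]
Visit Rex → queue [Xiu, Zoe, Eli, Wes, Omar, Vic]
Visit Xiu; enqueue Cal → queue [Zoe, Eli, Wes, Omar, Vic, Cal]
Visit Zoe → queue [Eli, Wes, Omar, Vic, Cal]
Visit Eli → queue [Wes, Omar, Vic, Cal]
Visit Wes → queue [Omar, Vic, Cal]
Visit Omar → queue [Vic, Cal]
Visit Vic → queue [Cal]
Visit Cal → queue []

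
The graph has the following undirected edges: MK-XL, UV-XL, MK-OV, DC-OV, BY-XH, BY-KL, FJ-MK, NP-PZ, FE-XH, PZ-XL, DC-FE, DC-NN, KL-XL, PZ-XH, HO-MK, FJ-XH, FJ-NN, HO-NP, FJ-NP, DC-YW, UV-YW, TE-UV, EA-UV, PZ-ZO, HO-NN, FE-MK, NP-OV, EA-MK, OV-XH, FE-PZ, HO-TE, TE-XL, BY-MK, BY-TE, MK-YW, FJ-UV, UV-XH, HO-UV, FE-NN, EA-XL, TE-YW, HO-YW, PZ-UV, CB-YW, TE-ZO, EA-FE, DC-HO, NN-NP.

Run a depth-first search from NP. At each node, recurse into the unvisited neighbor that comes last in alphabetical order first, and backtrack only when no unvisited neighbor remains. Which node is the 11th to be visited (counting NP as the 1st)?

Visit NP
NP → PZ
PZ → ZO
ZO → TE
TE → YW
YW → UV
UV → XL
XL → MK
MK → OV
OV → XH
XH → FJ
FJ → NN
NN → HO
HO → DC
DC → FE
FE → EA
XH → BY
BY → KL
YW → CB

Visit order: NP, PZ, ZO, TE, YW, UV, XL, MK, OV, XH, FJ, NN, HO, DC, FE, EA, BY, KL, CB

FJ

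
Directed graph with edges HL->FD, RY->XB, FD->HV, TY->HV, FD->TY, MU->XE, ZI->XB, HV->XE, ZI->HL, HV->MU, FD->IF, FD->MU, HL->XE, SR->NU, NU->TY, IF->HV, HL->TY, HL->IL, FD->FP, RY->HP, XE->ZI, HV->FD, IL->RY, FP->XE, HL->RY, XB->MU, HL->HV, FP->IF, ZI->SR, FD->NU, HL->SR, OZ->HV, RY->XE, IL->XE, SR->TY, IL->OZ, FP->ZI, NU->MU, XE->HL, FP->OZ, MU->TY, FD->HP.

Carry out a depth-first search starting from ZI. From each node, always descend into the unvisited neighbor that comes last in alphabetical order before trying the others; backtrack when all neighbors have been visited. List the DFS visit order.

Visit ZI
ZI → XB
XB → MU
MU → XE
XE → HL
HL → TY
TY → HV
HV → FD
FD → NU
FD → IF
FD → HP
FD → FP
FP → OZ
HL → SR
HL → RY
HL → IL

ZI -> XB -> MU -> XE -> HL -> TY -> HV -> FD -> NU -> IF -> HP -> FP -> OZ -> SR -> RY -> IL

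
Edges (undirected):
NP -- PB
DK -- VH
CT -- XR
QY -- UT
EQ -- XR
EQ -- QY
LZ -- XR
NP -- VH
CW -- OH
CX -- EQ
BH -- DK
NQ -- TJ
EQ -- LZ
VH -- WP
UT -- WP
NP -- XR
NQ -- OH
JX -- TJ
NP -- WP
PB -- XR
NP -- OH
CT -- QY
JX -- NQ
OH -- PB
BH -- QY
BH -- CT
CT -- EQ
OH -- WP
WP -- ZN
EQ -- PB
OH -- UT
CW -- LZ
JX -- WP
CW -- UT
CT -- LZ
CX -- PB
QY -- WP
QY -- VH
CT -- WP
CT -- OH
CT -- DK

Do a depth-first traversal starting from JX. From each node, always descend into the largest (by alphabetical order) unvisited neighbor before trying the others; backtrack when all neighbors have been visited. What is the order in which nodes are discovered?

Visit JX
JX → WP
WP → ZN
WP → VH
VH → QY
QY → UT
UT → OH
OH → PB
PB → XR
XR → NP
XR → LZ
LZ → EQ
EQ → CX
EQ → CT
CT → DK
DK → BH
LZ → CW
OH → NQ
NQ → TJ

JX, WP, ZN, VH, QY, UT, OH, PB, XR, NP, LZ, EQ, CX, CT, DK, BH, CW, NQ, TJ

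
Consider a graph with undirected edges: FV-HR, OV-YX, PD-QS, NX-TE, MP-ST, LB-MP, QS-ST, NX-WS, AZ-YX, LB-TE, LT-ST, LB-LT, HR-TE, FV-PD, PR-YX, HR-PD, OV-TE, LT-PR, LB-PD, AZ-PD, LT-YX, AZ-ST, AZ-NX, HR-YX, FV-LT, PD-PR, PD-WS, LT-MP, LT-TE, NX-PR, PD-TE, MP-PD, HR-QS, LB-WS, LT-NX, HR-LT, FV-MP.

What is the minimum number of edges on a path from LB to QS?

2

Level 0: LB
Level 1: LT, MP, PD, TE, WS
Level 2: AZ, FV, HR, NX, OV, PR, QS, ST, YX
QS first appears at level 2.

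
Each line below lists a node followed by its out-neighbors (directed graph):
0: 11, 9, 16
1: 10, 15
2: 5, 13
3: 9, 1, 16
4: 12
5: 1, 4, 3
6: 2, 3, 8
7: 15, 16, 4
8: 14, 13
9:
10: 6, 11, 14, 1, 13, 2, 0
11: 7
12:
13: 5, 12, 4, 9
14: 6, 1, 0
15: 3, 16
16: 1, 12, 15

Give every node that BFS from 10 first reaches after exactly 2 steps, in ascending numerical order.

Level 0: 10
Level 1: 0, 1, 2, 6, 11, 13, 14
Level 2: 3, 4, 5, 7, 8, 9, 12, 15, 16

3, 4, 5, 7, 8, 9, 12, 15, 16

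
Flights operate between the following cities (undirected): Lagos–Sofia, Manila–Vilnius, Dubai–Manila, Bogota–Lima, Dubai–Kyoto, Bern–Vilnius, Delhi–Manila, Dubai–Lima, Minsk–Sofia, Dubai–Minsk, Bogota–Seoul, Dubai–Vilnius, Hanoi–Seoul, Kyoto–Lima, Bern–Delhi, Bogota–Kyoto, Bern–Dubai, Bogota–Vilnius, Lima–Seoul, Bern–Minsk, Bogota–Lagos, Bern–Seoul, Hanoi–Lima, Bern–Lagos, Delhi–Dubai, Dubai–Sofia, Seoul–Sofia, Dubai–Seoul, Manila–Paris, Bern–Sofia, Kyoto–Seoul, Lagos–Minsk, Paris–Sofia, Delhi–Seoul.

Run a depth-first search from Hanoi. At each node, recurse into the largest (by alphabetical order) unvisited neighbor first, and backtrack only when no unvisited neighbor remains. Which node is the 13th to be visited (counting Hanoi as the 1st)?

Visit Hanoi
Hanoi → Seoul
Seoul → Sofia
Sofia → Paris
Paris → Manila
Manila → Vilnius
Vilnius → Dubai
Dubai → Minsk
Minsk → Lagos
Lagos → Bogota
Bogota → Lima
Lima → Kyoto
Lagos → Bern
Bern → Delhi

Visit order: Hanoi, Seoul, Sofia, Paris, Manila, Vilnius, Dubai, Minsk, Lagos, Bogota, Lima, Kyoto, Bern, Delhi

Bern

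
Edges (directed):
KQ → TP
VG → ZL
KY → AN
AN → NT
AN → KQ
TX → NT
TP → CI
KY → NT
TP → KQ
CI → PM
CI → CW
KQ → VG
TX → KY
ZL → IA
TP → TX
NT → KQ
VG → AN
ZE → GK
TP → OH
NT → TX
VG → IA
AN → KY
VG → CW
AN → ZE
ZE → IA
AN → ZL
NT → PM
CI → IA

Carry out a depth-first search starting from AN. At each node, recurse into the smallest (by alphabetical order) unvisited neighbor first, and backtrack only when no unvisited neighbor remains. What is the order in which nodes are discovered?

AN KQ TP CI CW IA PM OH TX KY NT VG ZL ZE GK

Visit AN
AN → KQ
KQ → TP
TP → CI
CI → CW
CI → IA
CI → PM
TP → OH
TP → TX
TX → KY
KY → NT
KQ → VG
VG → ZL
AN → ZE
ZE → GK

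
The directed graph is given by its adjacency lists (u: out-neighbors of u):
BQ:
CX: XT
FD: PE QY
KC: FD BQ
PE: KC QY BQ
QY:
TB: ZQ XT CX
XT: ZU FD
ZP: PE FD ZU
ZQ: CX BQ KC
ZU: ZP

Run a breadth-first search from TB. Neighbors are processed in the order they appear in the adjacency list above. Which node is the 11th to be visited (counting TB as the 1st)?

QY

Visit TB; enqueue ZQ, XT, CX → queue [ZQ, XT, CX]
Visit ZQ; enqueue BQ, KC → queue [XT, CX, BQ, KC]
Visit XT; enqueue ZU, FD → queue [CX, BQ, KC, ZU, FD]
Visit CX → queue [BQ, KC, ZU, FD]
Visit BQ → queue [KC, ZU, FD]
Visit KC → queue [ZU, FD]
Visit ZU; enqueue ZP → queue [FD, ZP]
Visit FD; enqueue PE, QY → queue [ZP, PE, QY]
Visit ZP → queue [PE, QY]
Visit PE → queue [QY]
Visit QY → queue []

Visit order: TB, ZQ, XT, CX, BQ, KC, ZU, FD, ZP, PE, QY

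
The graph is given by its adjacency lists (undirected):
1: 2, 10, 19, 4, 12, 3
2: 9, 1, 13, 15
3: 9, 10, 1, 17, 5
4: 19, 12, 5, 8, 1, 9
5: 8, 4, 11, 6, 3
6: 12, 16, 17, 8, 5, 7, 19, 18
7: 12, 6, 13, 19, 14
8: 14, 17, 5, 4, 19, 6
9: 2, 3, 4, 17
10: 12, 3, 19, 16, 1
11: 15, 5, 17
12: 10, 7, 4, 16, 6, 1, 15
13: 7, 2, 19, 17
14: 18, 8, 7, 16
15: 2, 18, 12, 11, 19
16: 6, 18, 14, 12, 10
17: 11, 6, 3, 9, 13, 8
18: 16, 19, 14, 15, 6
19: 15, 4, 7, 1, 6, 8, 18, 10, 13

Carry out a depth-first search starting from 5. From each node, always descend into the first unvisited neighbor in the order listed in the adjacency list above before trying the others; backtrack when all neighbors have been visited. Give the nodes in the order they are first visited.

Visit 5
5 → 8
8 → 14
14 → 18
18 → 16
16 → 6
6 → 12
12 → 10
10 → 3
3 → 9
9 → 2
2 → 1
1 → 19
19 → 15
15 → 11
11 → 17
17 → 13
13 → 7
19 → 4

5 8 14 18 16 6 12 10 3 9 2 1 19 15 11 17 13 7 4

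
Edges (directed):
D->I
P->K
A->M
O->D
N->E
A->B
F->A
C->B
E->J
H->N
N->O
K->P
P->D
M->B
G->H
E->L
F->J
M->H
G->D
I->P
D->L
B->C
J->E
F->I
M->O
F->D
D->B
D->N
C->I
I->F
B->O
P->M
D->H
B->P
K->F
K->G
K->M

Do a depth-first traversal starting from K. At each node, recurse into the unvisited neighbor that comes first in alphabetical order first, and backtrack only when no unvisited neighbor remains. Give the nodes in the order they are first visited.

K F A B C I P D H N E J L O M G

Visit K
K → F
F → A
A → B
B → C
C → I
I → P
P → D
D → H
H → N
N → E
E → J
E → L
N → O
P → M
K → G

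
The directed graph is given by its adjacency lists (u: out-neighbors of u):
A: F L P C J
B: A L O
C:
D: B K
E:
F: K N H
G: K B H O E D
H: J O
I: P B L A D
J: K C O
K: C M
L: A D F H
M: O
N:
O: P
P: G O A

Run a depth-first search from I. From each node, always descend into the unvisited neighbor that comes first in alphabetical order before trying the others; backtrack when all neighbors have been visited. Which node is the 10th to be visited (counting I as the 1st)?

Visit I
I → A
A → C
A → F
F → H
H → J
J → K
K → M
M → O
O → P
P → G
G → B
B → L
L → D
G → E
F → N

Visit order: I, A, C, F, H, J, K, M, O, P, G, B, L, D, E, N

P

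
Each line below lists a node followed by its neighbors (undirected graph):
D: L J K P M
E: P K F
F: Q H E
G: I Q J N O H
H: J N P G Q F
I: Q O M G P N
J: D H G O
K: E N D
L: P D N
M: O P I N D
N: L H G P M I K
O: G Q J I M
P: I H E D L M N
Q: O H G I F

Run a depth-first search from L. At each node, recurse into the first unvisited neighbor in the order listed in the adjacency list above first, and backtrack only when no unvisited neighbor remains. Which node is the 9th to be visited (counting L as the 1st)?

Visit L
L → P
P → I
I → Q
Q → O
O → G
G → J
J → D
D → K
K → E
E → F
F → H
H → N
N → M

Visit order: L, P, I, Q, O, G, J, D, K, E, F, H, N, M

K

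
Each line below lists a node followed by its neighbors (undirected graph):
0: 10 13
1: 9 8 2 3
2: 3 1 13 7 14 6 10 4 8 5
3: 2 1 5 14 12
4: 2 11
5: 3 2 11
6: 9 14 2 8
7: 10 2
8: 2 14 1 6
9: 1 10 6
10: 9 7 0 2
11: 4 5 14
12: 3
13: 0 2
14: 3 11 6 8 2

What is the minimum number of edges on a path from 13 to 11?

Level 0: 13
Level 1: 0, 2
Level 2: 1, 3, 4, 5, 6, 7, 8, 10, 14
Level 3: 9, 11, 12
11 first appears at level 3.

3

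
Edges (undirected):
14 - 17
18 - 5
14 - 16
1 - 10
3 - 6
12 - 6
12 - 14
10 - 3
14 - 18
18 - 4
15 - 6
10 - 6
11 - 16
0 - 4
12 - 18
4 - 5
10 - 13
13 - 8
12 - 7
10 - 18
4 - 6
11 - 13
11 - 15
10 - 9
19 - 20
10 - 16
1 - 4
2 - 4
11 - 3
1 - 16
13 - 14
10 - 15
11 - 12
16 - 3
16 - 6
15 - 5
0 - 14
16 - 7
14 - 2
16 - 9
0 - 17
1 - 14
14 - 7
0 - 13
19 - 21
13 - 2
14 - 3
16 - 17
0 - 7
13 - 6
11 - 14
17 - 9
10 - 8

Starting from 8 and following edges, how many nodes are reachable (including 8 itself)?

19

BFS from 8 visits: 8, 13, 10, 14, 11, 6, 2, 0, 18, 16, 15, 9, 3, 1, 17, 12, 7, 4, 5
Reachable nodes: 19 of 22 total.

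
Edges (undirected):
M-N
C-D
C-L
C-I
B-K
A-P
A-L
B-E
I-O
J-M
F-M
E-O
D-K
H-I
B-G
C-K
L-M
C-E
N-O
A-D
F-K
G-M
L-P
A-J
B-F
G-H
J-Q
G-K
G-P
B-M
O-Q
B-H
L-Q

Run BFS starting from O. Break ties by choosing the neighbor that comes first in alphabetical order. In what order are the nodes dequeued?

O -> E -> I -> N -> Q -> B -> C -> H -> M -> J -> L -> F -> G -> K -> D -> A -> P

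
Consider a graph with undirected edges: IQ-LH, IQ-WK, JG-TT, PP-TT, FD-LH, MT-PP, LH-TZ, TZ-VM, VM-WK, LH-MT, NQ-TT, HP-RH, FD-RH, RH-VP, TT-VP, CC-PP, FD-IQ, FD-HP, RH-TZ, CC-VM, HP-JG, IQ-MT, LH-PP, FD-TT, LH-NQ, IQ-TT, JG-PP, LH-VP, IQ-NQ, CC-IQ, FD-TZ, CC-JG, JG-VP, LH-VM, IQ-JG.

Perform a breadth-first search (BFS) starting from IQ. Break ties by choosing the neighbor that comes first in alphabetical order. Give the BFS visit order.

IQ CC FD JG LH MT NQ TT WK PP VM HP RH TZ VP

Visit IQ; enqueue CC, FD, JG, LH, MT, NQ, TT, WK → queue [CC, FD, JG, LH, MT, NQ, TT, WK]
Visit CC; enqueue PP, VM → queue [FD, JG, LH, MT, NQ, TT, WK, PP, VM]
Visit FD; enqueue HP, RH, TZ → queue [JG, LH, MT, NQ, TT, WK, PP, VM, HP, RH, TZ]
Visit JG; enqueue VP → queue [LH, MT, NQ, TT, WK, PP, VM, HP, RH, TZ, VP]
Visit LH → queue [MT, NQ, TT, WK, PP, VM, HP, RH, TZ, VP]
Visit MT → queue [NQ, TT, WK, PP, VM, HP, RH, TZ, VP]
Visit NQ → queue [TT, WK, PP, VM, HP, RH, TZ, VP]
Visit TT → queue [WK, PP, VM, HP, RH, TZ, VP]
Visit WK → queue [PP, VM, HP, RH, TZ, VP]
Visit PP → queue [VM, HP, RH, TZ, VP]
Visit VM → queue [HP, RH, TZ, VP]
Visit HP → queue [RH, TZ, VP]
Visit RH → queue [TZ, VP]
Visit TZ → queue [VP]
Visit VP → queue []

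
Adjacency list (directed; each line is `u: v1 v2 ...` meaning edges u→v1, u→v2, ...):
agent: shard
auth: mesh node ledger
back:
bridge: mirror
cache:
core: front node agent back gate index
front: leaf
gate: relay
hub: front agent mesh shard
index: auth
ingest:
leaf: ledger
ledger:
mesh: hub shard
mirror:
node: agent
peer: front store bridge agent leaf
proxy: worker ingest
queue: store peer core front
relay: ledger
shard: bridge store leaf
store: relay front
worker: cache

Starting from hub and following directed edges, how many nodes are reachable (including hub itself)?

11

BFS from hub visits: hub, agent, front, mesh, shard, leaf, bridge, store, ledger, mirror, relay
Reachable nodes: 11 of 23 total.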